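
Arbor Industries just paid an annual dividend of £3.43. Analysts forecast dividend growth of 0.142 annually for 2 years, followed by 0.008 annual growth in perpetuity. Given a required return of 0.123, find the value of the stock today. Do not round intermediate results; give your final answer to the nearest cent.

£38.13

D_1 = 3.91706
D_2 = 4.47328
Terminal value at year 2: TV = D_2×(1+g_2)/(r−g_2) = 4.50907/0.115 = 39.20929
P_0 = D_1/(1+r)^1 + D_2/(1+r)^2 + TV/(1+r)^2
    = 3.48803 + 3.54705 + 31.09063 = 38.12571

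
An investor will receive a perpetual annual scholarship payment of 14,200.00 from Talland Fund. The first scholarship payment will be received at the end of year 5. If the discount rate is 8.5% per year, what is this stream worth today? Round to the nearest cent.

Value at end of year 4: C / r = 14,200.00 / 0.085 = 167,058.8235
Discount to today: PV = 167,058.8235 / (1 + 0.085)^4 = 167,058.8235 / 1.385859 = 120,545.35

120545.35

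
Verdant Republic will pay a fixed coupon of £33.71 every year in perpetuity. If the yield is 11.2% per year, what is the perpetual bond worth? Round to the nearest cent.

Level perpetuity: PV = C / r = £33.71 / 0.112 = £300.98

£300.98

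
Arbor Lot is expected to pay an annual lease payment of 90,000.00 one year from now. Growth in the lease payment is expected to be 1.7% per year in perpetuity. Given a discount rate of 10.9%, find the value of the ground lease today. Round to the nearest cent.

978260.87

Growing perpetuity: P = D₁ / (r − g) = 90,000.0000 / (0.109 − 0.017) = 978,260.87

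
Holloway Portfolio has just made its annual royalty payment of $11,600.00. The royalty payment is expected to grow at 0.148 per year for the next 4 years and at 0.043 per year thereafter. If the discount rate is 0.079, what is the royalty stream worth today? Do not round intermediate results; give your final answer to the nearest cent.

$484954.85

D_1 = 13316.80000
D_2 = 15287.68640
D_3 = 17550.26399
D_4 = 20147.70306
Terminal value at year 4: TV = D_4×(1+g_2)/(r−g_2) = 21014.05429/0.036 = 583723.73024
P_0 = D_1/(1+r)^1 + D_2/(1+r)^2 + D_3/(1+r)^3 + D_4/(1+r)^4 + TV/(1+r)^4
    = 12341.79796 + 13131.03249 + 13970.73707 + 14864.13917 + 430647.14304 = 484954.84973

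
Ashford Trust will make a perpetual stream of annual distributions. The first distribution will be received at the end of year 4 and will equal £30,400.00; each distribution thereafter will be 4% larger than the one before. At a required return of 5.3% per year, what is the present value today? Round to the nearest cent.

Value at end of year 3: C₁ / (r − g) = £30,400.00 / (0.053 − 0.04) = £2,338,461.5385
Discount to today: PV = £2,338,461.5385 / (1 + 0.053)^3 = £2,338,461.5385 / 1.167576 = £2,002,834.75

£2002834.75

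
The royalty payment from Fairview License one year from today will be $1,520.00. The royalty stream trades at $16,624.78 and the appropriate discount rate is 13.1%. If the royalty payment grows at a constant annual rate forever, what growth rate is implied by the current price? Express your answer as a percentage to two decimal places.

3.96%

P = D₁/(r−g) ⇒ g = r − D₁/P = 0.131 − $1,520.00/$16,624.78 = 0.039570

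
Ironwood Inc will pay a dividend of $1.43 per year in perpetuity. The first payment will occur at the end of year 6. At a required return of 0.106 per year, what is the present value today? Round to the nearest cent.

Value at end of year 5: C / r = $1.43 / 0.106 = $13.4906
Discount to today: PV = $13.4906 / (1 + 0.106)^5 = $13.4906 / 1.654915 = $8.15

$8.15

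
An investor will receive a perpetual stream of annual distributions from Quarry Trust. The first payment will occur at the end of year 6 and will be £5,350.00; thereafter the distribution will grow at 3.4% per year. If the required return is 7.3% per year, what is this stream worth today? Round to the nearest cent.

£96447.41

Value at end of year 5: C₁ / (r − g) = £5,350.00 / (0.073 − 0.034) = £137,179.4872
Discount to today: PV = £137,179.4872 / (1 + 0.073)^5 = £137,179.4872 / 1.422324 = £96,447.41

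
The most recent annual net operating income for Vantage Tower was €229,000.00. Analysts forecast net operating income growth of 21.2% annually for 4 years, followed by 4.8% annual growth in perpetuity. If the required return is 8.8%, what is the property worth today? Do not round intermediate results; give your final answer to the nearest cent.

€10447614.45

D_1 = 277548.00000
D_2 = 336388.17600
D_3 = 407702.46931
D_4 = 494135.39281
Terminal value at year 4: TV = D_4×(1+g_2)/(r−g_2) = 517853.89166/0.04 = 12946347.29152
P_0 = D_1/(1+r)^1 + D_2/(1+r)^2 + D_3/(1+r)^3 + D_4/(1+r)^4 + TV/(1+r)^4
    = 255099.26471 + 284173.07796 + 316560.45082 + 352639.03161 + 9239142.62820 = 10447614.45330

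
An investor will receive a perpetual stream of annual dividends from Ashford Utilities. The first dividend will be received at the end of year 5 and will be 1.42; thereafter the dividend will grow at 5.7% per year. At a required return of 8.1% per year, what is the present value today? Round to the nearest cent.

Value at end of year 4: C₁ / (r − g) = 1.42 / (0.081 − 0.057) = 59.1667
Discount to today: PV = 59.1667 / (1 + 0.081)^4 = 59.1667 / 1.365535 = 43.33

43.33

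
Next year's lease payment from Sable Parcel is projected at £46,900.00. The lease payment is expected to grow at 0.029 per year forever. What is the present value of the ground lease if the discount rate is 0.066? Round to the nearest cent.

Growing perpetuity: P = D₁ / (r − g) = £46,900.0000 / (0.066 − 0.029) = £1,267,567.57

£1267567.57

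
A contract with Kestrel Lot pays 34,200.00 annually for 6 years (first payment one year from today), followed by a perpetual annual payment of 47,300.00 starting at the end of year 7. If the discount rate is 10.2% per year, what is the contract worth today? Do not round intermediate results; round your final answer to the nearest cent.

PV of 6-year annuity: 34,200.00 × [1 − (1+0.102)^−6] / 0.102 = 148080.96052
Perpetuity value at year 6: 47,300.00 / 0.102 = 463725.49020
PV of perpetuity: 463725.49020 / (1+0.102)^6 = 258923.46001
Total PV = 148080.96052 + 258923.46001 = 407004.42052

407004.42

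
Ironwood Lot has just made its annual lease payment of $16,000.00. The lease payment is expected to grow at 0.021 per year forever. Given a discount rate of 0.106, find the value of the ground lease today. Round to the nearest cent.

$192188.24

D₁ = D₀ × (1 + g) = $16,000.00 × 1.021 = $16,336.0000
Growing perpetuity: P = D₁ / (r − g) = $16,336.0000 / (0.106 − 0.021) = $192,188.24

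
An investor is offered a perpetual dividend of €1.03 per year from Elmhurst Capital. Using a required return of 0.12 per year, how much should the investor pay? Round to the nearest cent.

Level perpetuity: PV = C / r = €1.03 / 0.12 = €8.58

€8.58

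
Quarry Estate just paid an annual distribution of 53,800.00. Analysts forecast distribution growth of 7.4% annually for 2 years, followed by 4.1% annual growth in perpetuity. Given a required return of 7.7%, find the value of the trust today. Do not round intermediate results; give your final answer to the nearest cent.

D_1 = 57781.20000
D_2 = 62057.00880
Terminal value at year 2: TV = D_2×(1+g_2)/(r−g_2) = 64601.34616/0.036 = 1794481.83780
P_0 = D_1/(1+r)^1 + D_2/(1+r)^2 + TV/(1+r)^2
    = 53650.13928 + 53500.69599 + 1547061.79240 = 1654212.62767

1654212.63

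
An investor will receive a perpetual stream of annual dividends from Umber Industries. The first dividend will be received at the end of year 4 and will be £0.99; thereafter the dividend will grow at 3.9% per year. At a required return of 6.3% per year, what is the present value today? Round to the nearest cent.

Value at end of year 3: C₁ / (r − g) = £0.99 / (0.063 − 0.039) = £41.2500
Discount to today: PV = £41.2500 / (1 + 0.063)^3 = £41.2500 / 1.201157 = £34.34

£34.34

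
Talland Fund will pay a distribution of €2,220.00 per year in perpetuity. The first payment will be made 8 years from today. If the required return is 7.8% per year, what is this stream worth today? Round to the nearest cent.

Value at end of year 7: C / r = €2,220.00 / 0.078 = €28,461.5385
Discount to today: PV = €28,461.5385 / (1 + 0.078)^7 = €28,461.5385 / 1.691731 = €16,823.91

€16823.91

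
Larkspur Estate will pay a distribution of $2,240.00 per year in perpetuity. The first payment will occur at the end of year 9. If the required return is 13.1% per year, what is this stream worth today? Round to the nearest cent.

Value at end of year 8: C / r = $2,240.00 / 0.131 = $17,099.2366
Discount to today: PV = $17,099.2366 / (1 + 0.131)^8 = $17,099.2366 / 2.677323 = $6,386.69

$6386.69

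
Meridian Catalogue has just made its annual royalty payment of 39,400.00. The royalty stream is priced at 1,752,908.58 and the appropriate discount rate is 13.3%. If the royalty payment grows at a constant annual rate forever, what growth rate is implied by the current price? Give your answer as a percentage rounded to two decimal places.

10.81%

P = D₀(1+g)/(r−g) ⇒ P(r−g) = D₀(1+g) ⇒ g(P+D₀) = P·r − D₀
g = (P·r − D₀)/(P + D₀) = (1,752,908.58×0.133 − 39,400.00) / (1,752,908.58 + 39,400.00) = 0.108093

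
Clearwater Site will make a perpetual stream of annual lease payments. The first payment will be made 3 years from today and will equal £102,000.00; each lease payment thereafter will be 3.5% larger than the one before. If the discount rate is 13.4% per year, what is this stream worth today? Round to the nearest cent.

Value at end of year 2: C₁ / (r − g) = £102,000.00 / (0.134 − 0.035) = £1,030,303.0303
Discount to today: PV = £1,030,303.0303 / (1 + 0.134)^2 = £1,030,303.0303 / 1.285956 = £801,196.18

£801196.18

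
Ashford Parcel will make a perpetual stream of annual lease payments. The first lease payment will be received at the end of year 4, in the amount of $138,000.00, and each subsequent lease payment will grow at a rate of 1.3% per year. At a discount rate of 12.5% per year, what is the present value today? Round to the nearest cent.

Value at end of year 3: C₁ / (r − g) = $138,000.00 / (0.125 − 0.013) = $1,232,142.8571
Discount to today: PV = $1,232,142.8571 / (1 + 0.125)^3 = $1,232,142.8571 / 1.423828 = $865,373.31

$865373.31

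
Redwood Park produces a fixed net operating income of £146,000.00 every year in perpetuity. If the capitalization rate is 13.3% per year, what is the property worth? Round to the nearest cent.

£1097744.36

Level perpetuity: PV = C / r = £146,000.00 / 0.133 = £1,097,744.36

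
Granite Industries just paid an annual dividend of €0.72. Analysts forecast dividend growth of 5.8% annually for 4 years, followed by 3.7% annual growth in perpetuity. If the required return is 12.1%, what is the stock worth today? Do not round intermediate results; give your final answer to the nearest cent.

€9.55

D_1 = 0.76176
D_2 = 0.80594
D_3 = 0.85269
D_4 = 0.90214
Terminal value at year 4: TV = D_4×(1+g_2)/(r−g_2) = 0.93552/0.084 = 11.13716
P_0 = D_1/(1+r)^1 + D_2/(1+r)^2 + D_3/(1+r)^3 + D_4/(1+r)^4 + TV/(1+r)^4
    = 0.67954 + 0.64135 + 0.60530 + 0.57128 + 7.05265 = 9.55012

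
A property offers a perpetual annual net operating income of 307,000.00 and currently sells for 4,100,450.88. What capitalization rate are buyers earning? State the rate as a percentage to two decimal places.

7.49%

P = C/r ⇒ r = C/P = 307,000.00/4,100,450.88 = 0.074870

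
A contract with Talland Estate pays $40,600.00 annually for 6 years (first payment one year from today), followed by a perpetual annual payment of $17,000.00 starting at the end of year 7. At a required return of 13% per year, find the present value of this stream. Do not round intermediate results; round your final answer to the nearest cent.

PV of 6-year annuity: $40,600.00 × [1 − (1+0.13)^−6] / 0.13 = 162300.52143
Perpetuity value at year 6: $17,000.00 / 0.13 = 130769.23077
PV of perpetuity: 130769.23077 / (1+0.13)^6 = 62810.88436
Total PV = 162300.52143 + 62810.88436 = 225111.40579

$225111.41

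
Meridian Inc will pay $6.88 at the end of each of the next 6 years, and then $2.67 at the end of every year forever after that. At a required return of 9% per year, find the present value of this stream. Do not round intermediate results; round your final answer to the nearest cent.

$48.55

PV of 6-year annuity: $6.88 × [1 − (1+0.09)^−6] / 0.09 = 30.86312
Perpetuity value at year 6: $2.67 / 0.09 = 29.66667
PV of perpetuity: 29.66667 / (1+0.09)^6 = 17.68926
Total PV = 30.86312 + 17.68926 = 48.55238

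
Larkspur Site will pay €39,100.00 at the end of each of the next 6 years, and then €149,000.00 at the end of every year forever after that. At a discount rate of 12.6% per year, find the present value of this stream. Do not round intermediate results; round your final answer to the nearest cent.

€738271.18

PV of 6-year annuity: €39,100.00 × [1 − (1+0.126)^−6] / 0.126 = 158060.95086
Perpetuity value at year 6: €149,000.00 / 0.126 = 1182539.68254
PV of perpetuity: 1182539.68254 / (1+0.126)^6 = 580210.22785
Total PV = 158060.95086 + 580210.22785 = 738271.17871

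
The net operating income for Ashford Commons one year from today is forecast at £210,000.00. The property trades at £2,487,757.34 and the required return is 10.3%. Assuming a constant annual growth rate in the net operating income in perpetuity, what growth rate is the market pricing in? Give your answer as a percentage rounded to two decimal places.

P = D₁/(r−g) ⇒ g = r − D₁/P = 0.103 − £210,000.00/£2,487,757.34 = 0.018587

1.86%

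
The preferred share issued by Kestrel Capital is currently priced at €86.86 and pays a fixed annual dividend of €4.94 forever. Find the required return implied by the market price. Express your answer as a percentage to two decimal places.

5.69%

P = C/r ⇒ r = C/P = €4.94/€86.86 = 0.056873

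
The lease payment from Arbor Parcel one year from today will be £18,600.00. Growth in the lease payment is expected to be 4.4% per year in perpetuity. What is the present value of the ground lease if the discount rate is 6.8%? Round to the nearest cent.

£775000.00

Growing perpetuity: P = D₁ / (r − g) = £18,600.0000 / (0.068 − 0.044) = £775,000.00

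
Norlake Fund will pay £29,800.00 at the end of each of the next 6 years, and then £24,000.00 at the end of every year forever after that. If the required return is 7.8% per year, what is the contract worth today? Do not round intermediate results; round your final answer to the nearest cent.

PV of 6-year annuity: £29,800.00 × [1 − (1+0.078)^−6] / 0.078 = 138601.66469
Perpetuity value at year 6: £24,000.00 / 0.078 = 307692.30769
PV of perpetuity: 307692.30769 / (1+0.078)^6 = 196066.80593
Total PV = 138601.66469 + 196066.80593 = 334668.47062

£334668.47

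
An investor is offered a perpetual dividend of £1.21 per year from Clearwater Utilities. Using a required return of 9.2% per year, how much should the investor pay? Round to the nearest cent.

Level perpetuity: PV = C / r = £1.21 / 0.092 = £13.15

£13.15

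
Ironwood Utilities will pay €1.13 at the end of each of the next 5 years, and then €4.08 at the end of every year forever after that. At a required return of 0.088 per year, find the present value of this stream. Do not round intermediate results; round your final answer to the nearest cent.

PV of 5-year annuity: €1.13 × [1 − (1+0.088)^−5] / 0.088 = 4.41821
Perpetuity value at year 5: €4.08 / 0.088 = 46.36364
PV of perpetuity: 46.36364 / (1+0.088)^5 = 30.41116
Total PV = 4.41821 + 30.41116 = 34.82937

€34.83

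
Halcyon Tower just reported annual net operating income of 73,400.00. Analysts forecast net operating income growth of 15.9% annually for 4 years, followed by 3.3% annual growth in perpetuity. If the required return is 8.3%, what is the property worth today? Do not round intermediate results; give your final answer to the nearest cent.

2337904.75

D_1 = 85070.60000
D_2 = 98596.82540
D_3 = 114273.72064
D_4 = 132443.24222
Terminal value at year 4: TV = D_4×(1+g_2)/(r−g_2) = 136813.86921/0.05 = 2736277.38427
P_0 = D_1/(1+r)^1 + D_2/(1+r)^2 + D_3/(1+r)^3 + D_4/(1+r)^4 + TV/(1+r)^4
    = 78550.87719 + 84063.21945 + 89962.39275 + 96275.54312 + 1989052.72076 = 2337904.75327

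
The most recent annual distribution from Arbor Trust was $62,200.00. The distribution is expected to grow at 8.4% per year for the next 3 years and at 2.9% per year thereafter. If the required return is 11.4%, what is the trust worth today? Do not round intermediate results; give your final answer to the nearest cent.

$870504.69

D_1 = 67424.80000
D_2 = 73088.48320
D_3 = 79227.91579
Terminal value at year 3: TV = D_3×(1+g_2)/(r−g_2) = 81525.52535/0.085 = 959123.82761
P_0 = D_1/(1+r)^1 + D_2/(1+r)^2 + D_3/(1+r)^3 + TV/(1+r)^3
    = 60524.95512 + 58895.01916 + 57308.97735 + 693775.73761 = 870504.68924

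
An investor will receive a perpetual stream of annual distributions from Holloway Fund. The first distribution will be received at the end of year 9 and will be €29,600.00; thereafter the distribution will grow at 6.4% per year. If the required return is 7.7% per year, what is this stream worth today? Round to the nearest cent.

Value at end of year 8: C₁ / (r − g) = €29,600.00 / (0.077 − 0.064) = €2,276,923.0769
Discount to today: PV = €2,276,923.0769 / (1 + 0.077)^8 = €2,276,923.0769 / 1.810196 = €1,257,832.27

€1257832.27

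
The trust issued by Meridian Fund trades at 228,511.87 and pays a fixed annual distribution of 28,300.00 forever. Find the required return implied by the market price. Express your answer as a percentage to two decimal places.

12.38%

P = C/r ⇒ r = C/P = 28,300.00/228,511.87 = 0.123845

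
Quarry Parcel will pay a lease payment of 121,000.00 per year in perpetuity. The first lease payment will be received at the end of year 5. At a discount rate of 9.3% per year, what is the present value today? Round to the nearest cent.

911636.64

Value at end of year 4: C / r = 121,000.00 / 0.093 = 1,301,075.2688
Discount to today: PV = 1,301,075.2688 / (1 + 0.093)^4 = 1,301,075.2688 / 1.427186 = 911,636.64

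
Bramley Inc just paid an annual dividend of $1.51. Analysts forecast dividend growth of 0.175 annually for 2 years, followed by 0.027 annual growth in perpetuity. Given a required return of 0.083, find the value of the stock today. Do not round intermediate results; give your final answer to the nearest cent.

$36.01

D_1 = 1.77425
D_2 = 2.08474
Terminal value at year 2: TV = D_2×(1+g_2)/(r−g_2) = 2.14103/0.056 = 38.23271
P_0 = D_1/(1+r)^1 + D_2/(1+r)^2 + TV/(1+r)^2
    = 1.63827 + 1.77744 + 32.59704 = 36.01276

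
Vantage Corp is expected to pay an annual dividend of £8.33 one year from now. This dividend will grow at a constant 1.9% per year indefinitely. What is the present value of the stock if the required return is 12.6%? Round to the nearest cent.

£77.85

Growing perpetuity: P = D₁ / (r − g) = £8.3300 / (0.126 − 0.019) = £77.85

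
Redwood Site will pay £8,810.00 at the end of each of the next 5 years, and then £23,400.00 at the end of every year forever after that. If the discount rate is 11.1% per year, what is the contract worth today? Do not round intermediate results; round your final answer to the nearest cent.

PV of 5-year annuity: £8,810.00 × [1 − (1+0.111)^−5] / 0.111 = 32479.11001
Perpetuity value at year 5: £23,400.00 / 0.111 = 210810.81081
PV of perpetuity: 210810.81081 / (1+0.111)^5 = 124543.93519
Total PV = 32479.11001 + 124543.93519 = 157023.04520

£157023.05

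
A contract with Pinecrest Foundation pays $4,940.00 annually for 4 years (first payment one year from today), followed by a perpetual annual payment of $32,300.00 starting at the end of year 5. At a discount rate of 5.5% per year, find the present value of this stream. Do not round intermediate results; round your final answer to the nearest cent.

PV of 4-year annuity: $4,940.00 × [1 − (1+0.055)^−4] / 0.055 = 17315.44160
Perpetuity value at year 4: $32,300.00 / 0.055 = 587272.72727
PV of perpetuity: 587272.72727 / (1+0.055)^4 = 474056.37834
Total PV = 17315.44160 + 474056.37834 = 491371.81994

$491371.82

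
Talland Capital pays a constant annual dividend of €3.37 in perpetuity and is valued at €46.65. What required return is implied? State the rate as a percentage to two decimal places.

P = C/r ⇒ r = C/P = €3.37/€46.65 = 0.072240

7.22%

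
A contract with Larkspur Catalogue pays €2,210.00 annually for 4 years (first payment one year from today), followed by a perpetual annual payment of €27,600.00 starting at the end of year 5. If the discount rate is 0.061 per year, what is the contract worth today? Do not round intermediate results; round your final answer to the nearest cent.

€364681.07

PV of 4-year annuity: €2,210.00 × [1 − (1+0.061)^−4] / 0.061 = 7640.38059
Perpetuity value at year 4: €27,600.00 / 0.061 = 452459.01639
PV of perpetuity: 452459.01639 / (1+0.061)^4 = 357040.68862
Total PV = 7640.38059 + 357040.68862 = 364681.06921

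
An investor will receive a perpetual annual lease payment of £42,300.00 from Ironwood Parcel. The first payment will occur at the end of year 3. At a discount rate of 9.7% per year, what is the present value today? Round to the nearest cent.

Value at end of year 2: C / r = £42,300.00 / 0.097 = £436,082.4742
Discount to today: PV = £436,082.4742 / (1 + 0.097)^2 = £436,082.4742 / 1.203409 = £362,372.62

£362372.62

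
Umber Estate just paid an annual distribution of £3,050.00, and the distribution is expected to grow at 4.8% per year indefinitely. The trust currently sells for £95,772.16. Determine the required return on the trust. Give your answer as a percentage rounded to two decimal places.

D₁ = £3,050.00 × 1.048 = £3,196.4000
P = D₁/(r − g) ⇒ r = D₁/P + g = £3,196.4000/£95,772.16 + 0.048 = 0.033375 + 0.048 = 0.081375

8.14%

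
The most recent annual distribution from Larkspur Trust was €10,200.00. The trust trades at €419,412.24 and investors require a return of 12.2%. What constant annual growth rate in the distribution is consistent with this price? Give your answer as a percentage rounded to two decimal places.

9.54%

P = D₀(1+g)/(r−g) ⇒ P(r−g) = D₀(1+g) ⇒ g(P+D₀) = P·r − D₀
g = (P·r − D₀)/(P + D₀) = (€419,412.24×0.122 − €10,200.00) / (€419,412.24 + €10,200.00) = 0.095361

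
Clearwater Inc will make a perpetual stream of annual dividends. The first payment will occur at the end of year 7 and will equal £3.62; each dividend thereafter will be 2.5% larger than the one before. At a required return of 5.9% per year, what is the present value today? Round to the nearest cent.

Value at end of year 6: C₁ / (r − g) = £3.62 / (0.059 − 0.025) = £106.4706
Discount to today: PV = £106.4706 / (1 + 0.059)^6 = £106.4706 / 1.410509 = £75.48

£75.48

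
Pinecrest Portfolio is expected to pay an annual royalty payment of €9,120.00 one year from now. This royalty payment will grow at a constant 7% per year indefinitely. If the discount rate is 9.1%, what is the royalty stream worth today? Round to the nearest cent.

€434285.71

Growing perpetuity: P = D₁ / (r − g) = €9,120.0000 / (0.091 − 0.07) = €434,285.71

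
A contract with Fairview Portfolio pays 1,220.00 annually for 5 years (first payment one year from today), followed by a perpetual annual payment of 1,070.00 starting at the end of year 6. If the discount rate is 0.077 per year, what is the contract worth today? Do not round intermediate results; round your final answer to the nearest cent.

14499.78

PV of 5-year annuity: 1,220.00 × [1 − (1+0.077)^−5] / 0.077 = 4909.86582
Perpetuity value at year 5: 1,070.00 / 0.077 = 13896.10390
PV of perpetuity: 13896.10390 / (1+0.077)^5 = 9589.91010
Total PV = 4909.86582 + 9589.91010 = 14499.77592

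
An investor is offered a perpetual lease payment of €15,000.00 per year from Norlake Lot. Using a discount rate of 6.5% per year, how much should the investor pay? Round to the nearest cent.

€230769.23

Level perpetuity: PV = C / r = €15,000.00 / 0.065 = €230,769.23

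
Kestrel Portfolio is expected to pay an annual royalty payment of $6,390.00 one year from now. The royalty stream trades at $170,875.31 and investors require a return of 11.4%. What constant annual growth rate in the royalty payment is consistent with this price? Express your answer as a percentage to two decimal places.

7.66%

P = D₁/(r−g) ⇒ g = r − D₁/P = 0.114 − $6,390.00/$170,875.31 = 0.076604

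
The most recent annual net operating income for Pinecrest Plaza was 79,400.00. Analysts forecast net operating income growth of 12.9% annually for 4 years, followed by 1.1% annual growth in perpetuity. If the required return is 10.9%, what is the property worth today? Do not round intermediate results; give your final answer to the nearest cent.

D_1 = 89642.60000
D_2 = 101206.49540
D_3 = 114262.13331
D_4 = 129001.94850
Terminal value at year 4: TV = D_4×(1+g_2)/(r−g_2) = 130420.96994/0.098 = 1330826.22384
P_0 = D_1/(1+r)^1 + D_2/(1+r)^2 + D_3/(1+r)^3 + D_4/(1+r)^4 + TV/(1+r)^4
    = 80831.92065 + 82289.66494 + 83773.69857 + 85284.49566 + 879822.70519 = 1212002.48500

1212002.48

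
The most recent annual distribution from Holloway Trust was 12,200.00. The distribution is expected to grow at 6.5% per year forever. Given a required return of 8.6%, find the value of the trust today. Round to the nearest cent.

618714.29

D₁ = D₀ × (1 + g) = 12,200.00 × 1.065 = 12,993.0000
Growing perpetuity: P = D₁ / (r − g) = 12,993.0000 / (0.086 − 0.065) = 618,714.29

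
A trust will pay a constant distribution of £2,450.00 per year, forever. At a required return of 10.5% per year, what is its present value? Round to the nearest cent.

£23333.33

Level perpetuity: PV = C / r = £2,450.00 / 0.105 = £23,333.33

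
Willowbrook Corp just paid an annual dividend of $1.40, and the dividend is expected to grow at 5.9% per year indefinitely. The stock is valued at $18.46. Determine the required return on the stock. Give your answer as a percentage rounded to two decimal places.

13.93%

D₁ = $1.40 × 1.059 = $1.4826
P = D₁/(r − g) ⇒ r = D₁/P + g = $1.4826/$18.46 + 0.059 = 0.080314 + 0.059 = 0.139314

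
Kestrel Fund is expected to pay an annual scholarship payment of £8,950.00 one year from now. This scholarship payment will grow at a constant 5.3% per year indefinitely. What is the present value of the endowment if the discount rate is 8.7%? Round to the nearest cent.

Growing perpetuity: P = D₁ / (r − g) = £8,950.0000 / (0.087 − 0.053) = £263,235.29

£263235.29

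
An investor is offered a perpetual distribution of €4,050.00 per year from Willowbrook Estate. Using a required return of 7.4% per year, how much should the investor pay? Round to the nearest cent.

Level perpetuity: PV = C / r = €4,050.00 / 0.074 = €54,729.73

€54729.73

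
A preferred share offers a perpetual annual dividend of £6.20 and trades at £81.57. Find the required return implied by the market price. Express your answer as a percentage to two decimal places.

7.60%

P = C/r ⇒ r = C/P = £6.20/£81.57 = 0.076008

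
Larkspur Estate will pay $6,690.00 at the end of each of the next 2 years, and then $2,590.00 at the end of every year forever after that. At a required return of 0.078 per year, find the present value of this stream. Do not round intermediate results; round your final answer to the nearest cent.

PV of 2-year annuity: $6,690.00 × [1 − (1+0.078)^−2] / 0.078 = 11962.83573
Perpetuity value at year 2: $2,590.00 / 0.078 = 33205.12821
PV of perpetuity: 33205.12821 / (1+0.078)^2 = 28573.77625
Total PV = 11962.83573 + 28573.77625 = 40536.61199

$40536.61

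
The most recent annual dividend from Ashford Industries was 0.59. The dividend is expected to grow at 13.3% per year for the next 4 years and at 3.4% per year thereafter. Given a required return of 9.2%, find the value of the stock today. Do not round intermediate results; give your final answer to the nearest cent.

14.78

D_1 = 0.66847
D_2 = 0.75738
D_3 = 0.85811
D_4 = 0.97224
Terminal value at year 4: TV = D_4×(1+g_2)/(r−g_2) = 1.00529/0.058 = 17.33262
P_0 = D_1/(1+r)^1 + D_2/(1+r)^2 + D_3/(1+r)^3 + D_4/(1+r)^4 + TV/(1+r)^4
    = 0.61215 + 0.63514 + 0.65898 + 0.68372 + 12.18916 = 14.77915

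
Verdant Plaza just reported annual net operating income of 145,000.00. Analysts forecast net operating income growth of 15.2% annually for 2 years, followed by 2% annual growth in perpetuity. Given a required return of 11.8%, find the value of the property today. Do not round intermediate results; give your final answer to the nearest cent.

D_1 = 167040.00000
D_2 = 192430.08000
Terminal value at year 2: TV = D_2×(1+g_2)/(r−g_2) = 196278.68160/0.098 = 2002843.68980
P_0 = D_1/(1+r)^1 + D_2/(1+r)^2 + TV/(1+r)^2
    = 149409.66011 + 153953.42437 + 1602372.37608 = 1905735.46055

1905735.46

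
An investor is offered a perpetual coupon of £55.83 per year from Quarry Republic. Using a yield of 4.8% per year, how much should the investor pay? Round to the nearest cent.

Level perpetuity: PV = C / r = £55.83 / 0.048 = £1,163.13

£1163.13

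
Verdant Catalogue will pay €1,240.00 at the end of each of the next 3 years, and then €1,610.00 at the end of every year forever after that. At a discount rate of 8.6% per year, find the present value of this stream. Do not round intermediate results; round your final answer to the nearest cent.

PV of 3-year annuity: €1,240.00 × [1 − (1+0.086)^−3] / 0.086 = 3161.31714
Perpetuity value at year 3: €1,610.00 / 0.086 = 18720.93023
PV of perpetuity: 18720.93023 / (1+0.086)^3 = 14616.31685
Total PV = 3161.31714 + 14616.31685 = 17777.63399

€17777.63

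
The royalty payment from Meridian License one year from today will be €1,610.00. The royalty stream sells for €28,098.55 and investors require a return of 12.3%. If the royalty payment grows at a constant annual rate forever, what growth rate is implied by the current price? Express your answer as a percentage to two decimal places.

P = D₁/(r−g) ⇒ g = r − D₁/P = 0.123 − €1,610.00/€28,098.55 = 0.065702

6.57%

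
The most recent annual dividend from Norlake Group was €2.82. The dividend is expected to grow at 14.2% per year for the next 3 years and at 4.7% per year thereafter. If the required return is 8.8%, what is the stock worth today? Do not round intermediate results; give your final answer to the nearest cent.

€92.60

D_1 = 3.22044
D_2 = 3.67774
D_3 = 4.19998
Terminal value at year 3: TV = D_3×(1+g_2)/(r−g_2) = 4.39738/0.041 = 107.25320
P_0 = D_1/(1+r)^1 + D_2/(1+r)^2 + D_3/(1+r)^3 + TV/(1+r)^3
    = 2.95996 + 3.10687 + 3.26107 + 83.27671 = 92.60462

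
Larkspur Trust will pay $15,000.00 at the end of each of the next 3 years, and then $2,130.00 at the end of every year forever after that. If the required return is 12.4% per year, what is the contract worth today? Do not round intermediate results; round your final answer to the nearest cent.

PV of 3-year annuity: $15,000.00 × [1 − (1+0.124)^−3] / 0.124 = 35781.26839
Perpetuity value at year 3: $2,130.00 / 0.124 = 17177.41935
PV of perpetuity: 17177.41935 / (1+0.124)^3 = 12096.47924
Total PV = 35781.26839 + 12096.47924 = 47877.74763

$47877.75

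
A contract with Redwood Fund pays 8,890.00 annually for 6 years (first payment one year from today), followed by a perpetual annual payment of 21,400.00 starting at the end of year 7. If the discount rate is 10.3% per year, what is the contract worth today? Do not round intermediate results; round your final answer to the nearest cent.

153758.36

PV of 6-year annuity: 8,890.00 × [1 − (1+0.103)^−6] / 0.103 = 38380.23456
Perpetuity value at year 6: 21,400.00 / 0.103 = 207766.99029
PV of perpetuity: 207766.99029 / (1+0.103)^6 = 115378.12420
Total PV = 38380.23456 + 115378.12420 = 153758.35876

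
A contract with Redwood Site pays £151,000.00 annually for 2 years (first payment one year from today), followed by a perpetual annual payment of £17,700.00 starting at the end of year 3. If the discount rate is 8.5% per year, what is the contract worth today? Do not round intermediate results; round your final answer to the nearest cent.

PV of 2-year annuity: £151,000.00 × [1 − (1+0.085)^−2] / 0.085 = 267438.25522
Perpetuity value at year 2: £17,700.00 / 0.085 = 208235.29412
PV of perpetuity: 208235.29412 / (1+0.085)^2 = 176886.57149
Total PV = 267438.25522 + 176886.57149 = 444324.82670

£444324.83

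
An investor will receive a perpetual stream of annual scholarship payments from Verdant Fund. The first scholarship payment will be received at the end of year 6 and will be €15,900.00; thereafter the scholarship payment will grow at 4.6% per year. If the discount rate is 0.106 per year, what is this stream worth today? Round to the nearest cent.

€160129.09

Value at end of year 5: C₁ / (r − g) = €15,900.00 / (0.106 − 0.046) = €265,000.0000
Discount to today: PV = €265,000.0000 / (1 + 0.106)^5 = €265,000.0000 / 1.654915 = €160,129.09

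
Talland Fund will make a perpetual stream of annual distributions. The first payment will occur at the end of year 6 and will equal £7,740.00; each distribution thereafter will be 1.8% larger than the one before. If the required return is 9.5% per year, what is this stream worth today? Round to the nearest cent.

£63852.75

Value at end of year 5: C₁ / (r − g) = £7,740.00 / (0.095 − 0.018) = £100,519.4805
Discount to today: PV = £100,519.4805 / (1 + 0.095)^5 = £100,519.4805 / 1.574239 = £63,852.75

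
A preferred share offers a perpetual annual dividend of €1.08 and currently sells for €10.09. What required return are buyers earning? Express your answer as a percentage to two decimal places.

10.70%

P = C/r ⇒ r = C/P = €1.08/€10.09 = 0.107037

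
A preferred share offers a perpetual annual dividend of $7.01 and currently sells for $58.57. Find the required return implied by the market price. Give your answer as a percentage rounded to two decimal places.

P = C/r ⇒ r = C/P = $7.01/$58.57 = 0.119686

11.97%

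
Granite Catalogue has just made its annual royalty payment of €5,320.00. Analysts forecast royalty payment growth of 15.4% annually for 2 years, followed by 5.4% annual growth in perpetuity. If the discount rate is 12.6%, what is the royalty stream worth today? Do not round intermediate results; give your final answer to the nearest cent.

€92840.40

D_1 = 6139.28000
D_2 = 7084.72912
Terminal value at year 2: TV = D_2×(1+g_2)/(r−g_2) = 7467.30449/0.072 = 103712.56240
P_0 = D_1/(1+r)^1 + D_2/(1+r)^2 + TV/(1+r)^2
    = 5452.29130 + 5587.87225 + 81800.24103 = 92840.40458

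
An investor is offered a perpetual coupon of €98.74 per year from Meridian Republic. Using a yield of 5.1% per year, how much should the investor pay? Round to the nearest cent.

€1936.08

Level perpetuity: PV = C / r = €98.74 / 0.051 = €1,936.08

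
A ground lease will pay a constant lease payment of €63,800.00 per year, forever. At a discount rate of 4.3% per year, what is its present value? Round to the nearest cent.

€1483720.93

Level perpetuity: PV = C / r = €63,800.00 / 0.043 = €1,483,720.93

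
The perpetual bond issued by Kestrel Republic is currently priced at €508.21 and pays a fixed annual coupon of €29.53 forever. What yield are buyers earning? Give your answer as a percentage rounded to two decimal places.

P = C/r ⇒ r = C/P = €29.53/€508.21 = 0.058106

5.81%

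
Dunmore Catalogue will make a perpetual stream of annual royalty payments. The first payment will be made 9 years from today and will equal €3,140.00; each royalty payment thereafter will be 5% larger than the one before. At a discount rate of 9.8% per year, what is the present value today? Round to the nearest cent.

€30964.90

Value at end of year 8: C₁ / (r − g) = €3,140.00 / (0.098 − 0.05) = €65,416.6667
Discount to today: PV = €65,416.6667 / (1 + 0.098)^8 = €65,416.6667 / 2.112607 = €30,964.90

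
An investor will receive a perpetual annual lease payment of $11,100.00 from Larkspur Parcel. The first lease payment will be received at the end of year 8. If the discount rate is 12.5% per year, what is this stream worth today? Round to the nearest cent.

Value at end of year 7: C / r = $11,100.00 / 0.125 = $88,800.0000
Discount to today: PV = $88,800.0000 / (1 + 0.125)^7 = $88,800.0000 / 2.280697 = $38,935.46

$38935.46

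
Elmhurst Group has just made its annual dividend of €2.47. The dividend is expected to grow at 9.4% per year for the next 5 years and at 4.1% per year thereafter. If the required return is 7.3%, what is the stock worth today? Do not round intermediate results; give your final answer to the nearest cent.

D_1 = 2.70218
D_2 = 2.95618
D_3 = 3.23407
D_4 = 3.53807
D_5 = 3.87065
Terminal value at year 5: TV = D_5×(1+g_2)/(r−g_2) = 4.02934/0.032 = 125.91698
P_0 = D_1/(1+r)^1 + D_2/(1+r)^2 + D_3/(1+r)^3 + D_4/(1+r)^4 + D_5/(1+r)^5 + TV/(1+r)^5
    = 2.51834 + 2.56763 + 2.61788 + 2.66912 + 2.72135 + 88.52903 = 101.62335

€101.62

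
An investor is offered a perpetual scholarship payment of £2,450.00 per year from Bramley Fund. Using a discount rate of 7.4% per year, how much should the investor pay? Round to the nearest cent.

£33108.11

Level perpetuity: PV = C / r = £2,450.00 / 0.074 = £33,108.11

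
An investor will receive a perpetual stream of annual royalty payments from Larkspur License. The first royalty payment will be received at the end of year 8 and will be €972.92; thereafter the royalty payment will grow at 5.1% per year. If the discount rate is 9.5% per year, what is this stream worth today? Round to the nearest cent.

€11714.55

Value at end of year 7: C₁ / (r − g) = €972.92 / (0.095 − 0.051) = €22,111.8182
Discount to today: PV = €22,111.8182 / (1 + 0.095)^7 = €22,111.8182 / 1.887552 = €11,714.55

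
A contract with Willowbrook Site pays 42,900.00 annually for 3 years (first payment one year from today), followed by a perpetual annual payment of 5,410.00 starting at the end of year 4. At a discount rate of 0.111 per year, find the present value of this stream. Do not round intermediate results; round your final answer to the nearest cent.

140194.50

PV of 3-year annuity: 42,900.00 × [1 − (1+0.111)^−3] / 0.111 = 104653.29634
Perpetuity value at year 3: 5,410.00 / 0.111 = 48738.73874
PV of perpetuity: 48738.73874 / (1+0.111)^3 = 35541.20183
Total PV = 104653.29634 + 35541.20183 = 140194.49817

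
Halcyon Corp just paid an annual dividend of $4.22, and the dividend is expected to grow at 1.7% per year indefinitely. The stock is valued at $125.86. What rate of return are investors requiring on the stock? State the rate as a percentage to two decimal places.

5.11%

D₁ = $4.22 × 1.017 = $4.2917
P = D₁/(r − g) ⇒ r = D₁/P + g = $4.2917/$125.86 + 0.017 = 0.034099 + 0.017 = 0.051099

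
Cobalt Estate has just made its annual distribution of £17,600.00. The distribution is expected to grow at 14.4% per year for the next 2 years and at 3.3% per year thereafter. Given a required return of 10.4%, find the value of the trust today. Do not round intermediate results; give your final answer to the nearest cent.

£312095.53

D_1 = 20134.40000
D_2 = 23033.75360
Terminal value at year 2: TV = D_2×(1+g_2)/(r−g_2) = 23793.86747/0.071 = 335124.89393
P_0 = D_1/(1+r)^1 + D_2/(1+r)^2 + TV/(1+r)^2
    = 18237.68116 + 18898.46671 + 274959.38183 = 312095.52970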